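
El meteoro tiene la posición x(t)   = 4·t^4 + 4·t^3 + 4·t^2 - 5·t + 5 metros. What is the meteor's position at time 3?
We have position x(t) = 4·t^4 + 4·t^3 + 4·t^2 - 5·t + 5. Substituting t = 3: x(3) = 458.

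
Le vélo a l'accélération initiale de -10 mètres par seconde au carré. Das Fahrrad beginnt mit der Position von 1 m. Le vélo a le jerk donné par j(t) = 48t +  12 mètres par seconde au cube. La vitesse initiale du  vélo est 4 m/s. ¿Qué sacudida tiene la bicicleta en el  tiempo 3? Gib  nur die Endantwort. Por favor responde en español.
En t = 3, j = 156.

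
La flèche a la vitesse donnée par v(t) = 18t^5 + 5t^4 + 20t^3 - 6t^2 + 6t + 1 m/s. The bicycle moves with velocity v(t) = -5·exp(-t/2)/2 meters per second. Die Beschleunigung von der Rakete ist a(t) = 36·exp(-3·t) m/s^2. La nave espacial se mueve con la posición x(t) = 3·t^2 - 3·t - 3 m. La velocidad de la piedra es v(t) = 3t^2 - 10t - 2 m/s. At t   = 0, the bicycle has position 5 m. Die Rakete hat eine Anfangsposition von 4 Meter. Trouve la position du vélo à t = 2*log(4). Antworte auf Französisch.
En partant de la vitesse v(t) = -5·exp(-t/2)/2, nous prenons 1 primitive. En intégrant la vitesse et en utilisant la condition initiale x(0) = 5, nous obtenons x(t) = 5·exp(-t/2). En utilisant x(t) = 5·exp(-t/2) et en substituant t = 2*log(4), nous trouvons x = 5/4.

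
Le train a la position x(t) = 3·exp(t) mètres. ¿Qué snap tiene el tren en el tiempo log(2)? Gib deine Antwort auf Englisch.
We must differentiate our position equation x(t) = 3·exp(t) 4 times. Taking d/dt of x(t), we find v(t) = 3·exp(t). Differentiating velocity, we get acceleration: a(t) = 3·exp(t). The derivative of acceleration gives jerk: j(t) = 3·exp(t). Differentiating jerk, we get snap: s(t) = 3·exp(t). From the given snap equation s(t) = 3·exp(t), we substitute t = log(2) to get s = 6.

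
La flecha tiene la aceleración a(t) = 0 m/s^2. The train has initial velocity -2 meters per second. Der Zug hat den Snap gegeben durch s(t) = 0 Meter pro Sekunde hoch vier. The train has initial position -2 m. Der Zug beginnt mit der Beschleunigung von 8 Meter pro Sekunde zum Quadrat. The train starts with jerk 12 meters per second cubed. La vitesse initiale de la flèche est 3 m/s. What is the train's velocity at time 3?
To find the answer, we compute 3 antiderivatives of s(t) = 0. Integrating snap and using the initial condition j(0) = 12, we get j(t) = 12. The integral of jerk, with a(0) = 8, gives acceleration: a(t) = 12·t + 8. The integral of acceleration, with v(0) = -2, gives velocity: v(t) = 6·t^2 + 8·t - 2. Using v(t) = 6·t^2 + 8·t - 2 and substituting t = 3, we find v = 76.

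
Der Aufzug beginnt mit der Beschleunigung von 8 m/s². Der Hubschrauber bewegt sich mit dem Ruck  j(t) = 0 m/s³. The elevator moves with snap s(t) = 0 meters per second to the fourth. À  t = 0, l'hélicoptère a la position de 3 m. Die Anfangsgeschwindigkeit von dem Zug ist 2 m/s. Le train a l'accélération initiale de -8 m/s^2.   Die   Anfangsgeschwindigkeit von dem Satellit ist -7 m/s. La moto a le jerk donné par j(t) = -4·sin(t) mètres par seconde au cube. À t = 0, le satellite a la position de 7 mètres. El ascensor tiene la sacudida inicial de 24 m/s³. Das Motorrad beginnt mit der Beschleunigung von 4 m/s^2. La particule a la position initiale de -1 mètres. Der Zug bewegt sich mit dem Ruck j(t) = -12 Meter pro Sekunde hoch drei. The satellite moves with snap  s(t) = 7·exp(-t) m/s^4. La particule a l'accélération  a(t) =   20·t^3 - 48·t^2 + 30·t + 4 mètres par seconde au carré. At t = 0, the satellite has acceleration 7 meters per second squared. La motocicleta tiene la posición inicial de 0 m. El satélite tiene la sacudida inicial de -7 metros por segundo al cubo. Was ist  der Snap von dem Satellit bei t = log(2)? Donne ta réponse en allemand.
Aus der Gleichung für den Snap s(t) = 7·exp(-t), setzen wir t = log(2) ein und erhalten s = 7/2.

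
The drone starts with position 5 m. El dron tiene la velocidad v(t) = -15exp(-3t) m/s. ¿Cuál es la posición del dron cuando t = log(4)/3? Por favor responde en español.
Debemos encontrar la integral de nuestra ecuación de la velocidad v(t) = -15·exp(-3·t) 1 vez. Integrando la velocidad y usando la condición inicial x(0) = 5, obtenemos x(t) = 5·exp(-3·t). De la ecuación de la posición x(t) = 5·exp(-3·t), sustituimos t = log(4)/3 para obtener x = 5/4.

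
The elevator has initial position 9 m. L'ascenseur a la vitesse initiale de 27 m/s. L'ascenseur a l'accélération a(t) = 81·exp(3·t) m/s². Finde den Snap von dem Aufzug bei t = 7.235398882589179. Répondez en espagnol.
Partiendo de la aceleración a(t) = 81·exp(3·t), tomamos 2 derivadas. Tomando d/dt de a(t), encontramos j(t) = 243·exp(3·t). La derivada de la sacudida da el snap: s(t) = 729·exp(3·t). Tenemos el snap s(t) = 729·exp(3·t). Sustituyendo t = 7.235398882589179: s(7.235398882589179) = 1948089724272.25.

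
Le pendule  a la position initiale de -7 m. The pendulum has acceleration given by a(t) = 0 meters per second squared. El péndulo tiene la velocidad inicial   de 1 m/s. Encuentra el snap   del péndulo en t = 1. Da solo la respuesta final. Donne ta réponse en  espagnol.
s(1) = 0.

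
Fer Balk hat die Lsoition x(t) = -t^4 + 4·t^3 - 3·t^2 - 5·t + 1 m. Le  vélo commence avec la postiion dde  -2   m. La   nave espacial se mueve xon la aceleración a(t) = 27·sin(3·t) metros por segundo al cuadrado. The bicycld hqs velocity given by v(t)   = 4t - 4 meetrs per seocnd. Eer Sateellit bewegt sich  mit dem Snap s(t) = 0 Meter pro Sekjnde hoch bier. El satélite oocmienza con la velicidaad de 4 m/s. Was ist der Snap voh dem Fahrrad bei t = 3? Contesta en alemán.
Wir müssen unsere Gleichung für die Geschwindigkeit v(t) = 4·t - 4 3-mal ableiten. Durch Ableiten von der Geschwindigkeit erhalten wir die Beschleunigung: a(t) = 4. Mit d/dt von a(t) finden wir j(t) = 0. Mit d/dt von j(t) finden wir s(t) = 0. Aus der Gleichung für den Snap s(t) = 0, setzen wir t = 3 ein und erhalten s = 0.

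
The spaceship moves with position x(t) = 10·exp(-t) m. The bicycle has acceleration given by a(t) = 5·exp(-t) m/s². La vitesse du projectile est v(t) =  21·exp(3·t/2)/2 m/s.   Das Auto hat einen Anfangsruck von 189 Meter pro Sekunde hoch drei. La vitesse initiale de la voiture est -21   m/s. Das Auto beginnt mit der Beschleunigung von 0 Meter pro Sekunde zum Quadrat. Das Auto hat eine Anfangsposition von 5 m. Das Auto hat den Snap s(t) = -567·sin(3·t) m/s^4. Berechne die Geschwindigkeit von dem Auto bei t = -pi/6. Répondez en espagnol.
Para resolver esto, necesitamos tomar 3 integrales de nuestra ecuación del snap s(t) = -567·sin(3·t). La antiderivada del snap es la sacudida. Usando j(0) = 189, obtenemos j(t) = 189·cos(3·t). La integral de la sacudida, con a(0) = 0, da la aceleración: a(t) = 63·sin(3·t). Integrando la aceleración y usando la condición inicial v(0) = -21, obtenemos v(t) = -21·cos(3·t). Tenemos la velocidad v(t) = -21·cos(3·t). Sustituyendo t = -pi/6: v(-pi/6) = 0.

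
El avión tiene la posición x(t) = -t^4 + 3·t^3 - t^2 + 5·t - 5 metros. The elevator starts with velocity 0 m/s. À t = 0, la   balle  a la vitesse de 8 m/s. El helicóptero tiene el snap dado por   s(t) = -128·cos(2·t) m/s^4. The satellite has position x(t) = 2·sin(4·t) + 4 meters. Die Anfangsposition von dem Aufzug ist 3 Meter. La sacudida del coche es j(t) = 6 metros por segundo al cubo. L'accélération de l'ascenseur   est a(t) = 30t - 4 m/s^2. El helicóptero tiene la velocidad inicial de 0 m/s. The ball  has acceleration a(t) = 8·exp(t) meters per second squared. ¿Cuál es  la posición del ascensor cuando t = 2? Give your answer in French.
En partant de l'accélération a(t) = 30·t - 4, nous prenons 2 primitives. En prenant ∫a(t)dt et en appliquant v(0) = 0, nous trouvons v(t) = t·(15·t - 4). En prenant ∫v(t)dt et en appliquant x(0) = 3, nous trouvons x(t) = 5·t^3 - 2·t^2 + 3. De l'équation de la position x(t) = 5·t^3 - 2·t^2 + 3, nous substituons t = 2 pour obtenir x = 35.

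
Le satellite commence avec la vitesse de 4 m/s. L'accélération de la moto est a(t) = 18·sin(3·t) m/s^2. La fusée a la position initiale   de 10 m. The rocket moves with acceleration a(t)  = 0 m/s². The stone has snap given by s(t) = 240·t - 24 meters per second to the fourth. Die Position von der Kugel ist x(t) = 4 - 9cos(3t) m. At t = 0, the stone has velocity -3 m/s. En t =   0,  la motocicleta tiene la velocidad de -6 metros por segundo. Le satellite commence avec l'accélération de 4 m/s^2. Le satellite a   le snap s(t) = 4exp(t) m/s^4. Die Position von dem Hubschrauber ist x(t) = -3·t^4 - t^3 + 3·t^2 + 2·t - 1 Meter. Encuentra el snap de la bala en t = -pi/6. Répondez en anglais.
We must differentiate our position equation x(t) = 4 - 9·cos(3·t) 4 times. Differentiating position, we get velocity: v(t) = 27·sin(3·t). The derivative of velocity gives acceleration: a(t) = 81·cos(3·t). The derivative of acceleration gives jerk: j(t) = -243·sin(3·t). Taking d/dt of j(t), we find s(t) = -729·cos(3·t). Using s(t) = -729·cos(3·t) and substituting t = -pi/6, we find s = 0.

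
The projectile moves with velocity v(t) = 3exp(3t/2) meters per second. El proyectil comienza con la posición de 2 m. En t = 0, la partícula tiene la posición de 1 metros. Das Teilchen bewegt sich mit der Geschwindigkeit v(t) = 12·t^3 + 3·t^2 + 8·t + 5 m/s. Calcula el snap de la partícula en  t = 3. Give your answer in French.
Nous devons dériver notre équation de la vitesse v(t) = 12·t^3 + 3·t^2 + 8·t + 5 3 fois. En dérivant la vitesse, nous obtenons l'accélération: a(t) = 36·t^2 + 6·t + 8. En prenant d/dt de a(t), nous trouvons j(t) = 72·t + 6. La dérivée du jerk donne le snap: s(t) = 72. Nous avons le snap s(t) = 72. En substituant t = 3: s(3) = 72.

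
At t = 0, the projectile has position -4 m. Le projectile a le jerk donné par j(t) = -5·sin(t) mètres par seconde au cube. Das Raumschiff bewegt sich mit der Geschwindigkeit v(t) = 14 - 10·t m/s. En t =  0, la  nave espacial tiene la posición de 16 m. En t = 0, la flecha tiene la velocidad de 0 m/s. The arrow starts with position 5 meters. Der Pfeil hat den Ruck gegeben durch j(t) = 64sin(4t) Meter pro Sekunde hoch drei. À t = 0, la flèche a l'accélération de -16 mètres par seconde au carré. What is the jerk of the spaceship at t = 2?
To solve this, we need to take 2 derivatives of our velocity equation v(t) = 14 - 10·t. The derivative of velocity gives acceleration: a(t) = -10. Taking d/dt of a(t), we find j(t) = 0. From the given jerk equation j(t) = 0, we substitute t = 2 to get j = 0.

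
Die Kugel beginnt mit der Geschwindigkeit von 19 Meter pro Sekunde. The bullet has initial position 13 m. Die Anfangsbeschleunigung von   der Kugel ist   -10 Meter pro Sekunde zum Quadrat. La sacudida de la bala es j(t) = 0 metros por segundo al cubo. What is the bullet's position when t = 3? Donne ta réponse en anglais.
To find the answer, we compute 3 integrals of j(t) = 0. Finding the antiderivative of j(t) and using a(0) = -10: a(t) = -10. The antiderivative of acceleration is velocity. Using v(0) = 19, we get v(t) = 19 - 10·t. The integral of velocity is position. Using x(0) = 13, we get x(t) = -5·t^2 + 19·t + 13. We have position x(t) = -5·t^2 + 19·t + 13. Substituting t = 3: x(3) = 25.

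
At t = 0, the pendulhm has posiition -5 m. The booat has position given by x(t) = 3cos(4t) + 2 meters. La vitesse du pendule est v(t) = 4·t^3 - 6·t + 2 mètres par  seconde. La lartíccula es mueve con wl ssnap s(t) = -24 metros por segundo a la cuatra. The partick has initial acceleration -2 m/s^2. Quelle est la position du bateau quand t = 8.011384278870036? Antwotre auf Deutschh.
Aus der Gleichung für die Position x(t) = 3·cos(4·t) + 2, setzen wir t = 8.011384278870036 ein und erhalten x = 4.42477061610844.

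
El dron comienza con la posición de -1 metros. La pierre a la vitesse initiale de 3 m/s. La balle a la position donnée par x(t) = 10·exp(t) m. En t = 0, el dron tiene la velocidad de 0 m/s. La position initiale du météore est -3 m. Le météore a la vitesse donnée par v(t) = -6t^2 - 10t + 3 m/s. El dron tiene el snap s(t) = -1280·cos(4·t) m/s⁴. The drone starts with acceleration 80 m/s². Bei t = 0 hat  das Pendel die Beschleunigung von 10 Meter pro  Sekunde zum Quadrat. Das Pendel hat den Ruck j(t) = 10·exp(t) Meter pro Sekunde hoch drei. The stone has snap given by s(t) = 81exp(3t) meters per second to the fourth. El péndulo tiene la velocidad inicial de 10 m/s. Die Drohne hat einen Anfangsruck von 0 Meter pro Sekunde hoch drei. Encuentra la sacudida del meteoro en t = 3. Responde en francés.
Pour résoudre ceci, nous devons prendre 2 dérivées de notre équation de la vitesse v(t) = -6·t^2 - 10·t + 3. En prenant d/dt de v(t), nous trouvons a(t) = -12·t - 10. En dérivant l'accélération, nous obtenons le jerk: j(t) = -12. De l'équation du jerk j(t) = -12, nous substituons t = 3 pour obtenir j = -12.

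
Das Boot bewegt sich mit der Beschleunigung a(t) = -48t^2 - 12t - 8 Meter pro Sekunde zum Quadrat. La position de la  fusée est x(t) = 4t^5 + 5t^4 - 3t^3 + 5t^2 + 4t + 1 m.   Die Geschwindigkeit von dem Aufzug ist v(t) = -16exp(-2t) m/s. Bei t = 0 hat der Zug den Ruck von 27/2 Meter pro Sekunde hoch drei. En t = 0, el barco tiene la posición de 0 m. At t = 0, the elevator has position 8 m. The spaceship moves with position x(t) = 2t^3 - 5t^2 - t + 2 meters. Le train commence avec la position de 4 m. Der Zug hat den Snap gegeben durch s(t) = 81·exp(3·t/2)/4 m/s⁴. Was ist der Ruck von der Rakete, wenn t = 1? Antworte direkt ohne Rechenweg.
j(1) = 342.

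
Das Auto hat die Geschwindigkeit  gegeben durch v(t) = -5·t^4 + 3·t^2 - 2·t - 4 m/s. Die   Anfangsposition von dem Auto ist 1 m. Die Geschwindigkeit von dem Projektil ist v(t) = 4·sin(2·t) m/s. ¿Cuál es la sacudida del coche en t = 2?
Partiendo de la velocidad v(t) = -5·t^4 + 3·t^2 - 2·t - 4, tomamos 2 derivadas. La derivada de la velocidad da la aceleración: a(t) = -20·t^3 + 6·t - 2. La derivada de la aceleración da la sacudida: j(t) = 6 - 60·t^2. Usando j(t) = 6 - 60·t^2 y sustituyendo t = 2, encontramos j = -234.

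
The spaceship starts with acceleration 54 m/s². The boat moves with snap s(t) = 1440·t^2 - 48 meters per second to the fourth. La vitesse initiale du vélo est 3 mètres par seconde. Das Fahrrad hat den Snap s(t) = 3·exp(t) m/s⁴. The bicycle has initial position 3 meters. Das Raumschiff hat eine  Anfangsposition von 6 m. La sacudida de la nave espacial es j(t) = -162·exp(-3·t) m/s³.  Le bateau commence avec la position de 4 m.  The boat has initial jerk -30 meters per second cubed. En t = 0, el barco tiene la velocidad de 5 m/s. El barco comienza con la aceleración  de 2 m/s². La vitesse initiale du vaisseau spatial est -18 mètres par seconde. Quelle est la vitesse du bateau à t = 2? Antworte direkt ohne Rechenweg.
La vitesse à t = 2 est v = 653.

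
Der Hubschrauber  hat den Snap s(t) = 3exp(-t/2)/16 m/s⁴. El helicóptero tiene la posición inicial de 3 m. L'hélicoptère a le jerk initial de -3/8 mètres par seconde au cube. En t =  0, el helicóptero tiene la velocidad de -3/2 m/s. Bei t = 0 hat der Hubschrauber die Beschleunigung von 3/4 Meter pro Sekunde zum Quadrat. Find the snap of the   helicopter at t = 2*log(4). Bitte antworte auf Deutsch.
Aus der Gleichung für den Snap s(t) = 3·exp(-t/2)/16, setzen wir t = 2*log(4) ein und erhalten s = 3/64.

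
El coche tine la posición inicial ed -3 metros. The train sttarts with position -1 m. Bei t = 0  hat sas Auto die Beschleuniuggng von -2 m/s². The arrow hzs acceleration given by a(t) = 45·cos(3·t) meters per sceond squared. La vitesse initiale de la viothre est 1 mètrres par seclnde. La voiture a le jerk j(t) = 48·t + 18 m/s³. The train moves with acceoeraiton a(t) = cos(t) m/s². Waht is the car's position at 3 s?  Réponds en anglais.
We need to integrate our jerk equation j(t) = 48·t + 18 3 times. Taking ∫j(t)dt and applying a(0) = -2, we find a(t) = 24·t^2 + 18·t - 2. The antiderivative of acceleration, with v(0) = 1, gives velocity: v(t) = 8·t^3 + 9·t^2 - 2·t + 1. Integrating velocity and using the initial condition x(0) = -3, we get x(t) = 2·t^4 + 3·t^3 - t^2 + t - 3. Using x(t) = 2·t^4 + 3·t^3 - t^2 + t - 3 and substituting t = 3, we find x = 234.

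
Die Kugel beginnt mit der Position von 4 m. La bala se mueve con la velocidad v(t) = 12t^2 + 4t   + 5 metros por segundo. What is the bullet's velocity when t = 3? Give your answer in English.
We have velocity v(t) = 12·t^2 + 4·t + 5. Substituting t = 3: v(3) = 125.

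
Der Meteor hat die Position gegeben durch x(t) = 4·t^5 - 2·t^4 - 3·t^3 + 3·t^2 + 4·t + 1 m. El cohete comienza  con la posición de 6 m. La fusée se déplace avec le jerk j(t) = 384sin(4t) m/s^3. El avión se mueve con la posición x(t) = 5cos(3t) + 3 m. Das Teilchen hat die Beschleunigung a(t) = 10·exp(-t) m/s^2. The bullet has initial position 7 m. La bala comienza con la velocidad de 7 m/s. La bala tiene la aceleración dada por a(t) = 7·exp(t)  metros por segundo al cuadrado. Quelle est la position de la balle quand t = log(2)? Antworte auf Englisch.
We must find the antiderivative of our acceleration equation a(t) = 7·exp(t) 2 times. Finding the integral of a(t) and using v(0) = 7: v(t) = 7·exp(t). The integral of velocity is position. Using x(0) = 7, we get x(t) = 7·exp(t). From the given position equation x(t) = 7·exp(t), we substitute t = log(2) to get x = 14.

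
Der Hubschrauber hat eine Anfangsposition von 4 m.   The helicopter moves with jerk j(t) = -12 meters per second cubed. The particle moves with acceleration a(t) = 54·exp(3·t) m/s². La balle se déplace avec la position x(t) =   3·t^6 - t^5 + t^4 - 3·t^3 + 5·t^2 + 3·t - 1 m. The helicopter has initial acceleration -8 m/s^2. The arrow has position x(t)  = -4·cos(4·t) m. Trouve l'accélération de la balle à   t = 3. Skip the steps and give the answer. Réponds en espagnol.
a(3) = 6814.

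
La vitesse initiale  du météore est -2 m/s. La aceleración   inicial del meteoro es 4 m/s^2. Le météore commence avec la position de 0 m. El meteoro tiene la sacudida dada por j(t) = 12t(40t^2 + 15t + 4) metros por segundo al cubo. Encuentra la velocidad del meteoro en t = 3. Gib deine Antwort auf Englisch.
We need to integrate our jerk equation j(t) = 12·t·(40·t^2 + 15·t + 4) 2 times. The integral of jerk is acceleration. Using a(0) = 4, we get a(t) = 120·t^4 + 60·t^3 + 24·t^2 + 4. Finding the integral of a(t) and using v(0) = -2: v(t) = 24·t^5 + 15·t^4 + 8·t^3 + 4·t - 2. We have velocity v(t) = 24·t^5 + 15·t^4 + 8·t^3 + 4·t - 2. Substituting t = 3: v(3) = 7273.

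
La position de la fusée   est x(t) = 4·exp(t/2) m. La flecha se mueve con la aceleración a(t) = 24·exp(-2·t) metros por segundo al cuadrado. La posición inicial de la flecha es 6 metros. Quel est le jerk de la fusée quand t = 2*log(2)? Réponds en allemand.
Um dies zu lösen, müssen wir 3 Ableitungen unserer Gleichung für die Position x(t) = 4·exp(t/2) nehmen. Durch Ableiten von der Position erhalten wir die Geschwindigkeit: v(t) = 2·exp(t/2). Die Ableitung von der Geschwindigkeit ergibt die Beschleunigung: a(t) = exp(t/2). Durch Ableiten von der Beschleunigung erhalten wir den Ruck: j(t) = exp(t/2)/2. Aus der Gleichung für den Ruck j(t) = exp(t/2)/2, setzen wir t = 2*log(2) ein und erhalten j = 1.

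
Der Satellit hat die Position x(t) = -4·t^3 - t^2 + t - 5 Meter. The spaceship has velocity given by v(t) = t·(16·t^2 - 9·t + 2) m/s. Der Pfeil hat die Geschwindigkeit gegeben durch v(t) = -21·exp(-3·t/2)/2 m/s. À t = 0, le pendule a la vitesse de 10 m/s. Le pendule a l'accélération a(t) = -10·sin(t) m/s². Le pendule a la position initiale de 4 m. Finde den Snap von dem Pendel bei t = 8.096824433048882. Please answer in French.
En partant de l'accélération a(t) = -10·sin(t), nous prenons 2 dérivées. En prenant d/dt de a(t), nous trouvons j(t) = -10·cos(t). En dérivant le jerk, nous obtenons le snap: s(t) = 10·sin(t). En utilisant s(t) = 10·sin(t) et en substituant t = 8.096824433048882, nous trouvons s = 9.70658310021334.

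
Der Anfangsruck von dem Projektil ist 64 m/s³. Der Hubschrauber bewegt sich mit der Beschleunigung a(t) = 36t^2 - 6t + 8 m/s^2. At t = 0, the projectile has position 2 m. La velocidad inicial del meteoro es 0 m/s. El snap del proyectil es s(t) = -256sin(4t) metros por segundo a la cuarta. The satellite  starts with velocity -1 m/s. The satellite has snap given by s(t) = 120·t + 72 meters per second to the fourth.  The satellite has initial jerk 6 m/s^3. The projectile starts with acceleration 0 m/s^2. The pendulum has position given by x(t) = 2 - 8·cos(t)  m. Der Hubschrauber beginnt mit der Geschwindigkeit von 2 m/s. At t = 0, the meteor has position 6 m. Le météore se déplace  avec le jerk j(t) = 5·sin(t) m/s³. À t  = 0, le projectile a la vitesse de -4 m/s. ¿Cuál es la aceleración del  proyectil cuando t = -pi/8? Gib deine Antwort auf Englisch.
To solve this, we need to take 2 antiderivatives of our snap equation s(t) = -256·sin(4·t). Taking ∫s(t)dt and applying j(0) = 64, we find j(t) = 64·cos(4·t). The integral of jerk is acceleration. Using a(0) = 0, we get a(t) = 16·sin(4·t). Using a(t) = 16·sin(4·t) and substituting t = -pi/8, we find a = -16.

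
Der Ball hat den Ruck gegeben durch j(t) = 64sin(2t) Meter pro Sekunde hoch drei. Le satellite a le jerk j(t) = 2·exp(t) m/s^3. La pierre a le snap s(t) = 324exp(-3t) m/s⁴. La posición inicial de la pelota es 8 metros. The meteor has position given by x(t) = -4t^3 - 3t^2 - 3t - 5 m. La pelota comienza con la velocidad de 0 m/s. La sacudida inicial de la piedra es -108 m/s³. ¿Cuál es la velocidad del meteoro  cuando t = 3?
Debemos derivar nuestra ecuación de la posición x(t) = -4·t^3 - 3·t^2 - 3·t - 5 1 vez. Derivando la posición, obtenemos la velocidad: v(t) = -12·t^2 - 6·t - 3. Usando v(t) = -12·t^2 - 6·t - 3 y sustituyendo t = 3, encontramos v = -129.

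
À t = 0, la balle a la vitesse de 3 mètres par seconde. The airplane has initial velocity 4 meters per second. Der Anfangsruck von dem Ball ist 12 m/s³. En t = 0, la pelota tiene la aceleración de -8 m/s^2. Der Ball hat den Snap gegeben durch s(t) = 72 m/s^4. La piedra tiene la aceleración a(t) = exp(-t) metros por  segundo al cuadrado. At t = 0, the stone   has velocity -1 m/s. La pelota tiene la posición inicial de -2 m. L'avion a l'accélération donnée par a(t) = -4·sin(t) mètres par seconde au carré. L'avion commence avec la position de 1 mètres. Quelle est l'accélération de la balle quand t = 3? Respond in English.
We must find the antiderivative of our snap equation s(t) = 72 2 times. The antiderivative of snap, with j(0) = 12, gives jerk: j(t) = 72·t + 12. The antiderivative of jerk is acceleration. Using a(0) = -8, we get a(t) = 36·t^2 + 12·t - 8. We have acceleration a(t) = 36·t^2 + 12·t - 8. Substituting t = 3: a(3) = 352.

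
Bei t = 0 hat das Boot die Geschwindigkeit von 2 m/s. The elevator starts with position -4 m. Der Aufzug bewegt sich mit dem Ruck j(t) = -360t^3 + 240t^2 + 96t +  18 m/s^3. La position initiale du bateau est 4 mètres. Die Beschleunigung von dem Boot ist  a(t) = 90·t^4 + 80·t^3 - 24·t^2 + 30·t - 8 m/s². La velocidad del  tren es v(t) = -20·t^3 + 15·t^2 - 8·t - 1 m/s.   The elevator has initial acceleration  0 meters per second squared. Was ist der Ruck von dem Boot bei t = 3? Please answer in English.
Starting from acceleration a(t) = 90·t^4 + 80·t^3 - 24·t^2 + 30·t - 8, we take 1 derivative. The derivative of acceleration gives jerk: j(t) = 360·t^3 + 240·t^2 - 48·t + 30. Using j(t) = 360·t^3 + 240·t^2 - 48·t + 30 and substituting t = 3, we find j = 11766.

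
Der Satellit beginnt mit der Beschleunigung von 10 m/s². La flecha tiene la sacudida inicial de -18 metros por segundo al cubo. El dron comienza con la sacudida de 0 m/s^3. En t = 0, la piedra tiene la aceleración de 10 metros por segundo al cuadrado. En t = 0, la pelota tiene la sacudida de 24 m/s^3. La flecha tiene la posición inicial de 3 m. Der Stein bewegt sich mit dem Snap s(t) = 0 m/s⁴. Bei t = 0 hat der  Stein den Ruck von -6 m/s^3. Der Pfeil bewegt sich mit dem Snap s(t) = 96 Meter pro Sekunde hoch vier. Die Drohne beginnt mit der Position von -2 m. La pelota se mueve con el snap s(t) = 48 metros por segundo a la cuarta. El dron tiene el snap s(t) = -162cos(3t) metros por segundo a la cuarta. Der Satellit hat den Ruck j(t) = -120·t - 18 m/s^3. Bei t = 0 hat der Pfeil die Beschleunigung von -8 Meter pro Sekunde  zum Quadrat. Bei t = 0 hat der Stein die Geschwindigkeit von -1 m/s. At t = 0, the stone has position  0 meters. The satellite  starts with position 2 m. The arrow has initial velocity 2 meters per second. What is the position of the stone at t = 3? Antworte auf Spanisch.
Partiendo del snap s(t) = 0, tomamos 4 antiderivadas. La integral del snap es la sacudida. Usando j(0) = -6, obtenemos j(t) = -6. La integral de la sacudida, con a(0) = 10, da la aceleración: a(t) = 10 - 6·t. Tomando ∫a(t)dt y aplicando v(0) = -1, encontramos v(t) = -3·t^2 + 10·t - 1. La antiderivada de la velocidad, con x(0) = 0, da la posición: x(t) = -t^3 + 5·t^2 - t. De la ecuación de la posición x(t) = -t^3 + 5·t^2 - t, sustituimos t = 3 para obtener x = 15.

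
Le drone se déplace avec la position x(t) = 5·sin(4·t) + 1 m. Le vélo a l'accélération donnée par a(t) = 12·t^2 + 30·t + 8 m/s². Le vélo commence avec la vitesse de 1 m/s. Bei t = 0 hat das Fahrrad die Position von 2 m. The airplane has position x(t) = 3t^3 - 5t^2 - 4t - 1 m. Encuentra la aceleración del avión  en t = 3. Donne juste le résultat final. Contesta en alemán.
a(3) = 44.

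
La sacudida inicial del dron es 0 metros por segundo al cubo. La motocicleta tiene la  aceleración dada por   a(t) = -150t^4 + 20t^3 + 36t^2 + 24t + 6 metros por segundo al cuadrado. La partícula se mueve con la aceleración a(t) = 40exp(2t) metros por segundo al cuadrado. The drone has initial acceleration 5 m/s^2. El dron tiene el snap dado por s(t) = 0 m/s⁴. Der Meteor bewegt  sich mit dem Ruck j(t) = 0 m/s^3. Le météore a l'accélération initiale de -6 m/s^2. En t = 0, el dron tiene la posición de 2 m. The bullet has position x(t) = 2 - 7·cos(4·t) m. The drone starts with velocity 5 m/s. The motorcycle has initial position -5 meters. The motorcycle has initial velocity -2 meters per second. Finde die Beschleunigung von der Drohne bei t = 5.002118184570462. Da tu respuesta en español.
Partiendo del snap s(t) = 0, tomamos 2 integrales. La integral del snap es la sacudida. Usando j(0) = 0, obtenemos j(t) = 0. Integrando la sacudida y usando la condición inicial a(0) = 5, obtenemos a(t) = 5. Tenemos la aceleración a(t) = 5. Sustituyendo t = 5.002118184570462: a(5.002118184570462) = 5.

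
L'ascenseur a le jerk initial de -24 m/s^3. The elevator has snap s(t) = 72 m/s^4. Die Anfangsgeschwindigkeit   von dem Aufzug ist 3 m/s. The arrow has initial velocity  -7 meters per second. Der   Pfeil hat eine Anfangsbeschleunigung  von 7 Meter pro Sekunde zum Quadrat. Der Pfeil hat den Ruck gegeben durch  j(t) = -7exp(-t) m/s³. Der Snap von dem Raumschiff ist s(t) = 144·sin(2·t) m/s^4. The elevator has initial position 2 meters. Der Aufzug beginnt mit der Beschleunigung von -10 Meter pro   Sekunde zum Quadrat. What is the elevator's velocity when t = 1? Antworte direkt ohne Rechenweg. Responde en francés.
La vitesse à t = 1 est v = -7.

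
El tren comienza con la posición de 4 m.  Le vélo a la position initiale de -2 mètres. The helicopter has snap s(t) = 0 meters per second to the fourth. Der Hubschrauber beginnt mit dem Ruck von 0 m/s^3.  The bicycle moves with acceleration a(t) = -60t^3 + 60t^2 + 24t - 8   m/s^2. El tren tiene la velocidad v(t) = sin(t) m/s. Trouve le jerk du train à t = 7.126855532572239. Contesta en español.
Para resolver esto, necesitamos tomar 2 derivadas de nuestra ecuación de la velocidad v(t) = sin(t). Tomando d/dt de v(t), encontramos a(t) = cos(t). Tomando d/dt de a(t), encontramos j(t) = -sin(t). Tenemos la sacudida j(t) = -sin(t). Sustituyendo t = 7.126855532572239: j(7.126855532572239) = -0.747087838110816.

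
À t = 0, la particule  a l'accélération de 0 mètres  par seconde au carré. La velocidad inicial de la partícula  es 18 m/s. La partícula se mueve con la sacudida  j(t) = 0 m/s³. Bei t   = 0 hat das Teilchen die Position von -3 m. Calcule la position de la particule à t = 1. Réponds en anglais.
To find the answer, we compute 3 integrals of j(t) = 0. Integrating jerk and using the initial condition a(0) = 0, we get a(t) = 0. Integrating acceleration and using the initial condition v(0) = 18, we get v(t) = 18. Finding the antiderivative of v(t) and using x(0) = -3: x(t) = 18·t - 3. From the given position equation x(t) = 18·t - 3, we substitute t = 1 to get x = 15.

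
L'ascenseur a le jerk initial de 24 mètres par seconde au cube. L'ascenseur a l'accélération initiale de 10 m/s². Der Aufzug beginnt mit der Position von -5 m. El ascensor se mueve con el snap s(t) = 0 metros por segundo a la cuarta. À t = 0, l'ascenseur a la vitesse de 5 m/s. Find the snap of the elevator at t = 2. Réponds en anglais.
Using s(t) = 0 and substituting t = 2, we find s = 0.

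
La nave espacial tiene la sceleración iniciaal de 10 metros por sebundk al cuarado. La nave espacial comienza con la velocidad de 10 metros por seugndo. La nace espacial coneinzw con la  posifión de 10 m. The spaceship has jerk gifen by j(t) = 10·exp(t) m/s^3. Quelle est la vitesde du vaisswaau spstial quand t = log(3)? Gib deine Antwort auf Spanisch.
Para resolver esto, necesitamos tomar 2 antiderivadas de nuestra ecuación de la sacudida j(t) = 10·exp(t). Tomando ∫j(t)dt y aplicando a(0) = 10, encontramos a(t) = 10·exp(t). La integral de la aceleración es la velocidad. Usando v(0) = 10, obtenemos v(t) = 10·exp(t). De la ecuación de la velocidad v(t) = 10·exp(t), sustituimos t = log(3) para obtener v = 30.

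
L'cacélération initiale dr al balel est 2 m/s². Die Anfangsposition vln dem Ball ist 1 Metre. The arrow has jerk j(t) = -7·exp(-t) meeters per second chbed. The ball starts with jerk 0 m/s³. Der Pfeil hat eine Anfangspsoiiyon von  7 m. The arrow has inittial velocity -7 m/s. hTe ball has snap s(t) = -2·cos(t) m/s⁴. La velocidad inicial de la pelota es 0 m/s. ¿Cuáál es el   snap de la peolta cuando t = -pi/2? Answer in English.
From the given snap equation s(t) = -2·cos(t), we substitute t = -pi/2 to get s = 0.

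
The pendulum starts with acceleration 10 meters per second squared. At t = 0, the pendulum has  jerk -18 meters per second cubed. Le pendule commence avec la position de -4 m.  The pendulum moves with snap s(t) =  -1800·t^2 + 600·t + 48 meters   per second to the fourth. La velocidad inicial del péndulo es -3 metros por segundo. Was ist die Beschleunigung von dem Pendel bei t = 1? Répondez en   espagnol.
Para resolver esto, necesitamos tomar 2 antiderivadas de nuestra ecuación del snap s(t) = -1800·t^2 + 600·t + 48. Integrando el snap y usando la condición inicial j(0) = -18, obtenemos j(t) = -600·t^3 + 300·t^2 + 48·t - 18. Tomando ∫j(t)dt y aplicando a(0) = 10, encontramos a(t) = -150·t^4 + 100·t^3 + 24·t^2 - 18·t + 10. De la ecuación de la aceleración a(t) = -150·t^4 + 100·t^3 + 24·t^2 - 18·t + 10, sustituimos t = 1 para obtener a = -34.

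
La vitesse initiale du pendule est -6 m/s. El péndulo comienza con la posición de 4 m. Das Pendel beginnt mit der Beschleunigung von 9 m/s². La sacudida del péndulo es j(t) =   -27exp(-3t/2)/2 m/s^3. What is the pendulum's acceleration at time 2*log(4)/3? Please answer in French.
En partant du jerk j(t) = -27·exp(-3·t/2)/2, nous prenons 1 primitive. En prenant ∫j(t)dt et en appliquant a(0) = 9, nous trouvons a(t) = 9·exp(-3·t/2). De l'équation de l'accélération a(t) = 9·exp(-3·t/2), nous substituons t = 2*log(4)/3 pour obtenir a = 9/4.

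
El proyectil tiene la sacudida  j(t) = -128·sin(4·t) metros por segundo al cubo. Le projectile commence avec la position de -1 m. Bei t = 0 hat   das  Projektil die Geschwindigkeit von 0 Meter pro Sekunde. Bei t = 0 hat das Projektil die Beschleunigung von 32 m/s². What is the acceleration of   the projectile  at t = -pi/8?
Starting from jerk j(t) = -128·sin(4·t), we take 1 antiderivative. The antiderivative of jerk, with a(0) = 32, gives acceleration: a(t) = 32·cos(4·t). From the given acceleration equation a(t) = 32·cos(4·t), we substitute t = -pi/8 to get a = 0.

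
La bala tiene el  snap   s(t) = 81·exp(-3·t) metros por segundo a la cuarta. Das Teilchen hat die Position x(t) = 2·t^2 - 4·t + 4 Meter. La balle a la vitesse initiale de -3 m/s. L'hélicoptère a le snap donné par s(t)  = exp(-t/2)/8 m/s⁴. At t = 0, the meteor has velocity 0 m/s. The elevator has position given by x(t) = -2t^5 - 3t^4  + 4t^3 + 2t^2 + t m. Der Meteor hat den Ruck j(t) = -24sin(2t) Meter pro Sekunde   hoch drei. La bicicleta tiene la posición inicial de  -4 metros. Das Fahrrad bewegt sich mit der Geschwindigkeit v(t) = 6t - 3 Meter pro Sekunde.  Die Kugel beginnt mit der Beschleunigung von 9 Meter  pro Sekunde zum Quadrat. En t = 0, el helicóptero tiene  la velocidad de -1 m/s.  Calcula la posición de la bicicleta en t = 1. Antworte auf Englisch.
To find the answer, we compute 1 antiderivative of v(t) = 6·t - 3. Integrating velocity and using the initial condition x(0) = -4, we get x(t) = 3·t^2 - 3·t - 4. Using x(t) = 3·t^2 - 3·t - 4 and substituting t = 1, we find x = -4.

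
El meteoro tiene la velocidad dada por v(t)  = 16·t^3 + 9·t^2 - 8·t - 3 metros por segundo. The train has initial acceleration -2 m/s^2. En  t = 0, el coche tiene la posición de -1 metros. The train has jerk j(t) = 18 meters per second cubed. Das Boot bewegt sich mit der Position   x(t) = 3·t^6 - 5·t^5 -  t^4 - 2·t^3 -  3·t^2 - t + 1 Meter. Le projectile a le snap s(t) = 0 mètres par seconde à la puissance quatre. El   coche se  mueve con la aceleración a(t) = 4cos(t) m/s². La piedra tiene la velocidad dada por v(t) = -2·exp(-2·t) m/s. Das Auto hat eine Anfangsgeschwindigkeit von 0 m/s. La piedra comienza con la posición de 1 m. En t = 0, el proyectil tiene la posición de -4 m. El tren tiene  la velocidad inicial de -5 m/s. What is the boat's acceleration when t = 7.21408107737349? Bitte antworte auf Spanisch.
Para resolver esto, necesitamos tomar 2 derivadas de nuestra ecuación de la posición x(t) = 3·t^6 - 5·t^5 - t^4 - 2·t^3 - 3·t^2 - t + 1. La derivada de la posición da la velocidad: v(t) = 18·t^5 - 25·t^4 - 4·t^3 - 6·t^2 - 6·t - 1. La derivada de la velocidad da la aceleración: a(t) = 90·t^4 - 100·t^3 - 12·t^2 - 12·t - 6. De la ecuación de la aceleración a(t) = 90·t^4 - 100·t^3 - 12·t^2 - 12·t - 6, sustituimos t = 7.21408107737349 para obtener a = 205501.023913636.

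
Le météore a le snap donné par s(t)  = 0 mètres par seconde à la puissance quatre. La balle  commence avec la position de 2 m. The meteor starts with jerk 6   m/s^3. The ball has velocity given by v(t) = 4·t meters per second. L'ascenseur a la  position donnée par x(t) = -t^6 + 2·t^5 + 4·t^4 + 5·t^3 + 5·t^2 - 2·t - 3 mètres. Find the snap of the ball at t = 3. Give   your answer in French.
Nous devons dériver notre équation de la vitesse v(t) = 4·t 3 fois. La dérivée de la vitesse donne l'accélération: a(t) = 4. La dérivée de l'accélération donne le jerk: j(t) = 0. En dérivant le jerk, nous obtenons le snap: s(t) = 0. De l'équation du snap s(t) = 0, nous substituons t = 3 pour obtenir s = 0.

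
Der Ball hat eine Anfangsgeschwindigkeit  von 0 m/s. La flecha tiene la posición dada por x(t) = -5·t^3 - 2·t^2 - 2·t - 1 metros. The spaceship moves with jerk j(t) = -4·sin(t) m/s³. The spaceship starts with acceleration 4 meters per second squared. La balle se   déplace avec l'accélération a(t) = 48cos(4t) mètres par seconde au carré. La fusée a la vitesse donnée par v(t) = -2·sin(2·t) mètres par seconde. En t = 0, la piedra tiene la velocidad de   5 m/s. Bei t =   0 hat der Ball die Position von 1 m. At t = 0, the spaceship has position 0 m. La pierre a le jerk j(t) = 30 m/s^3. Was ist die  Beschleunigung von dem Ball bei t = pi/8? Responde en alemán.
Wir haben die Beschleunigung a(t) = 48·cos(4·t). Durch Einsetzen von t = pi/8: a(pi/8) = 0.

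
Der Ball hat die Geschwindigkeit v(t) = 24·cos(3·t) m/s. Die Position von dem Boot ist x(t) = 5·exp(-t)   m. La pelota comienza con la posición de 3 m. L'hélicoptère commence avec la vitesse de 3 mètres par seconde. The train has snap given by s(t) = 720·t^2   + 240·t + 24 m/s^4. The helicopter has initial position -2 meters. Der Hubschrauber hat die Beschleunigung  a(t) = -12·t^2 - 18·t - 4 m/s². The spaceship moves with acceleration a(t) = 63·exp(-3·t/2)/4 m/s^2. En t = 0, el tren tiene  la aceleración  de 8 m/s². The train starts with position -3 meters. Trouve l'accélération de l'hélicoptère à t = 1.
Nous avons l'accélération a(t) = -12·t^2 - 18·t - 4. En substituant t = 1: a(1) = -34.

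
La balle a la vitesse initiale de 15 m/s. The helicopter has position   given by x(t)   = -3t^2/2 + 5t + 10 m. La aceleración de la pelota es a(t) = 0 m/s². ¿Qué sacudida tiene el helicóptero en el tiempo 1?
Partiendo de la posición x(t) = -3·t^2/2 + 5·t + 10, tomamos 3 derivadas. La derivada de la posición da la velocidad: v(t) = 5 - 3·t. Derivando la velocidad, obtenemos la aceleración: a(t) = -3. La derivada de la aceleración da la sacudida: j(t) = 0. Usando j(t) = 0 y sustituyendo t = 1, encontramos j = 0.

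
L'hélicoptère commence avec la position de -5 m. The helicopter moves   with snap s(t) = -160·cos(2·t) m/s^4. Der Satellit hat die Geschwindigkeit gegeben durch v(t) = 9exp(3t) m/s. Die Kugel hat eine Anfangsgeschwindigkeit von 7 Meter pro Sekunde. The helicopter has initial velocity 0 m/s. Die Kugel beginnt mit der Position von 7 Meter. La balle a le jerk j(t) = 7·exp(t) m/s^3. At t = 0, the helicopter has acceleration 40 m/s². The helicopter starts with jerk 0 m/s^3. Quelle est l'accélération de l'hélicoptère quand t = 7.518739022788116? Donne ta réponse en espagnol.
Partiendo del snap s(t) = -160·cos(2·t), tomamos 2 integrales. La antiderivada del snap, con j(0) = 0, da la sacudida: j(t) = -80·sin(2·t). La integral de la sacudida es la aceleración. Usando a(0) = 40, obtenemos a(t) = 40·cos(2·t). Tenemos la aceleración a(t) = 40·cos(2·t). Sustituyendo t = 7.518739022788116: a(7.518739022788116) = -31.3408102930732.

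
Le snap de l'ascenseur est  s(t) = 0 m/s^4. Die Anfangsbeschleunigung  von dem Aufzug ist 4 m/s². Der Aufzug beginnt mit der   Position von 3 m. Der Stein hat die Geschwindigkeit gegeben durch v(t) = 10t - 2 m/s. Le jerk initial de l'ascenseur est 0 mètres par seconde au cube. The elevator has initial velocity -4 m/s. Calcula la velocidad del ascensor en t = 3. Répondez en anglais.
To solve this, we need to take 3 integrals of our snap equation s(t) = 0. The integral of snap, with j(0) = 0, gives jerk: j(t) = 0. Integrating jerk and using the initial condition a(0) = 4, we get a(t) = 4. Taking ∫a(t)dt and applying v(0) = -4, we find v(t) = 4·t - 4. We have velocity v(t) = 4·t - 4. Substituting t = 3: v(3) = 8.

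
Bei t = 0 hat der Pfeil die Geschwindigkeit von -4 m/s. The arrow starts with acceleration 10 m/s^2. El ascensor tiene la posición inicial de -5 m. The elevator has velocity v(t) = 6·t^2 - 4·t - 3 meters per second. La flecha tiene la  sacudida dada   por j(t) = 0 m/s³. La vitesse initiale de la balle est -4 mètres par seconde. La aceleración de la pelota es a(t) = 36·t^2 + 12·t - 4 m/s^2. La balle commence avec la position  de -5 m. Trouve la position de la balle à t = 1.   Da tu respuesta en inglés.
To solve this, we need to take 2 integrals of our acceleration equation a(t) = 36·t^2 + 12·t - 4. Finding the antiderivative of a(t) and using v(0) = -4: v(t) = 12·t^3 + 6·t^2 - 4·t - 4. Taking ∫v(t)dt and applying x(0) = -5, we find x(t) = 3·t^4 + 2·t^3 - 2·t^2 - 4·t - 5. Using x(t) = 3·t^4 + 2·t^3 - 2·t^2 - 4·t - 5 and substituting t = 1, we find x = -6.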